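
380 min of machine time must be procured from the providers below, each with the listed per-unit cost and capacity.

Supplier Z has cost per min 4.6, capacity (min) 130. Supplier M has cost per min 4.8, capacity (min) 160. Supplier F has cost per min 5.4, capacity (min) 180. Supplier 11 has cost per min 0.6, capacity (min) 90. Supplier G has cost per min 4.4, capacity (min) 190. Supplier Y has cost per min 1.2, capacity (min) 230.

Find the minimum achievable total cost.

Use providers in increasing cost order.
Supplier 11 (0.6): use full 90 — 290 min to go.
Take 230 from Supplier Y at 1.2 — need 60 more.
Supplier G at 4.4: take 60 of its 190 — requirement met.
Supplier Z, Supplier M, Supplier F: unused.
Cost = 90×0.6 + 230×1.2 + 60×4.4 = 594.

594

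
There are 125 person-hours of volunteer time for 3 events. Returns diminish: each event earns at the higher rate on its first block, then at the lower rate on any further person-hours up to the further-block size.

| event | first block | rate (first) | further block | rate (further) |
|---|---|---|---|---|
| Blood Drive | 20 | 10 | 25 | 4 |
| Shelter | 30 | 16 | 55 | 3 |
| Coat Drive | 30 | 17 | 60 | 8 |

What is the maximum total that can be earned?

1550

Order all 6 blocks by rate: Coat Drive/tier1 17 > Shelter/tier1 16 > Blood Drive/tier1 10 > Coat Drive/tier2 8 > Blood Drive/tier2 4 > Shelter/tier2 3.
Fill Coat Drive tier1 block (30 at 17) ; 95 left.
Shelter/tier1 (16): +30 ; 65 left.
Fill Blood Drive tier1 block (20 at 10) ; 45 left.
Coat Drive/tier2: +45 of 60 at 8; pool empty.
Total = 17×30 + 16×30 + 10×20 + 8×45 = 1550.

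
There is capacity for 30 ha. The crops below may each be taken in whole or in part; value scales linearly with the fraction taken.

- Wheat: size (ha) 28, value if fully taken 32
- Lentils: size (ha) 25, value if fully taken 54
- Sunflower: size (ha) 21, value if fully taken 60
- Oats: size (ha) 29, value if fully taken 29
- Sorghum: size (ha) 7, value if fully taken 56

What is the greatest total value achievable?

120.32

Sort by value density: Sorghum 56/7≈8, Sunflower 60/21≈2.86, Lentils 54/25≈2.16, Wheat 32/28≈1.14, Oats 29/29≈1.
All 7 ha of Sorghum fit (value 56) ; 23 remain.
Take all of Sunflower (21 ha, value 60) ; 2 ha left.
Fill the last 2 ha with part of Lentils: 2/25 of it earns 4.32.
Total value = 120.32.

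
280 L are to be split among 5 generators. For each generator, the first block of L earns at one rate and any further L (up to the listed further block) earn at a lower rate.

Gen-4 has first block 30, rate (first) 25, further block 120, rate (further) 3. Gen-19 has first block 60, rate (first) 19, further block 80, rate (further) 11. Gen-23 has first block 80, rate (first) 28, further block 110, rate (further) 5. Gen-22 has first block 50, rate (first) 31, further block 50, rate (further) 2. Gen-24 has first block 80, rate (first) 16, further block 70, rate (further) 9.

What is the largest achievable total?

Rank every tier by rate: Gen-22/first 31 > Gen-23/first 28 > Gen-4/first 25 > Gen-19/first 19 > Gen-24/first 16 > Gen-19/second 11 > Gen-24/second 9 > Gen-23/second 5 > Gen-4/second 3 > Gen-22/second 2.
Gen-22/first (31): +50 — 230 left.
Fill Gen-23 first block (80 at 28) — 150 left.
Gen-4 first at 25: fill all 30 — 120 left.
Gen-19/first (19): +60 — 60 left.
60 remain; put them into Gen-24 first at 16.
Total = 31×50 + 28×80 + 25×30 + 19×60 + 16×60 = 6640.

6640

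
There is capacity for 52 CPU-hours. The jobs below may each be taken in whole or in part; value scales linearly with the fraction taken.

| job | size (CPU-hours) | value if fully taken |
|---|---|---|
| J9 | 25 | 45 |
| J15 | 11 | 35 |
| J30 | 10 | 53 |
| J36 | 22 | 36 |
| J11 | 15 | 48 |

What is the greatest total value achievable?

Rank by value-to-size ratio: J30 53/10≈5.3, J11 48/15≈3.2, J15 35/11≈3.18, J9 45/25≈1.8, J36 36/22≈1.64.
J30: take in full, 10 CPU-hours for value 53 ; 42 left.
Take all of J11 (15 CPU-hours, value 48) ; 27 CPU-hours left.
J15: take in full, 11 CPU-hours for value 35 ; 16 left.
Fill the last 16 CPU-hours with part of J9: 16/25 of it earns 28.8.
Total value = 164.8.

164.8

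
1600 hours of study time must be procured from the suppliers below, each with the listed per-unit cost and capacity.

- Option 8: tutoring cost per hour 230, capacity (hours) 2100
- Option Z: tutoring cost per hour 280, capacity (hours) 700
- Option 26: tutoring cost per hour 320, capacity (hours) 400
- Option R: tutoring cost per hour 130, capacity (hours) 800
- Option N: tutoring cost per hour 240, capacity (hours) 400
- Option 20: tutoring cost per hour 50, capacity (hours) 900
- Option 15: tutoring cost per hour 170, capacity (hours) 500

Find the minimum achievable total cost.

Fill from the cheapest supplier first.
Option 20 (50): use full 900 → 700 hours to go.
Take 700 from Option R at 130 to finish.
Option 15, Option 8, Option N, Option Z, Option 26: unused.
Cost = 900×50 + 700×130 = 136000.

136000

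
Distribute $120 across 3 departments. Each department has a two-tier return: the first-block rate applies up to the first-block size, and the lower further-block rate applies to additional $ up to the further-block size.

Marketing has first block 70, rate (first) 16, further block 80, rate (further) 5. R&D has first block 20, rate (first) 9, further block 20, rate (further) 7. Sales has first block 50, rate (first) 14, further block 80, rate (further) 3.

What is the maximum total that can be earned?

Order all 6 blocks by rate: Marketing/tier1 16 > Sales/tier1 14 > R&D/tier1 9 > R&D/tier2 7 > Marketing/tier2 5 > Sales/tier2 3.
Fill Marketing tier1 block (70 at 16) ; 50 left.
Fill Sales tier1 block (50 at 14) ; 0 left.
Total = 16×70 + 14×50 = 1820.

1820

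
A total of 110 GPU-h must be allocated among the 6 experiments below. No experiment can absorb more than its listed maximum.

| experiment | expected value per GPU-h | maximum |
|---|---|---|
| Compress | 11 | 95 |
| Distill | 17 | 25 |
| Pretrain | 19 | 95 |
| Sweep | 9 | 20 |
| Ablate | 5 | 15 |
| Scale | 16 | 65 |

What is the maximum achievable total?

2060

Order the experiments by expected value per GPU-h: Pretrain 19 > Distill 17 > Scale 16 > Compress 11 > Sweep 9 > Ablate 5.
Give Pretrain 95 to hit its cap of 95 — 15 left.
Distill has room for 25 but only 15 remain, so it gets 15.
Total = 17×15 + 19×95 = 2060.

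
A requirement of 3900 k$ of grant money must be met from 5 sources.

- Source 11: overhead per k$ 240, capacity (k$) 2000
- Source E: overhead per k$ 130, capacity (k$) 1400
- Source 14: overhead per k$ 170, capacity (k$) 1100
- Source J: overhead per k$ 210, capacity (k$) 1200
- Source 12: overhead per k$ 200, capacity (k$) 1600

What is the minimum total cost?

649000

Fill from the cheapest source first.
Take 1400 from Source E at 130 — need 2500 more.
Source 14 (170): use full 1100 — 1400 k$ to go.
Source 12 (200): take the remaining 1400 — done.
Source J, Source 11: unused.
Cost = 1400×130 + 1100×170 + 1400×200 = 649000.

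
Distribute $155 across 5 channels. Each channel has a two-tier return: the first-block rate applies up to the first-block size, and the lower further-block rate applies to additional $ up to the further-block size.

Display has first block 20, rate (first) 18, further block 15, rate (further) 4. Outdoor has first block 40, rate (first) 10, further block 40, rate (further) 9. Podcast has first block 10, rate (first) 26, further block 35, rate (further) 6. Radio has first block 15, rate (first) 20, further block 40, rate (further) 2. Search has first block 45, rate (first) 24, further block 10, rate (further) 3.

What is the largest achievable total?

Order all 10 blocks by rate: Podcast/first 26 > Search/first 24 > Radio/first 20 > Display/first 18 > Outdoor/first 10 > Outdoor/second 9 > Podcast/second 6 > Display/second 4 > Search/second 3 > Radio/second 2.
Podcast first at 26: fill all 10 ; 145 left.
Search/first (24): +45 ; 100 left.
Fill Radio first block (15 at 20) ; 85 left.
Display first at 18: fill all 20 ; 65 left.
Fill Outdoor first block (40 at 10) ; 25 left.
25 remain; put them into Outdoor second at 9.
Total = 26×10 + 24×45 + 20×15 + 18×20 + 10×40 + 9×25 = 2625.

2625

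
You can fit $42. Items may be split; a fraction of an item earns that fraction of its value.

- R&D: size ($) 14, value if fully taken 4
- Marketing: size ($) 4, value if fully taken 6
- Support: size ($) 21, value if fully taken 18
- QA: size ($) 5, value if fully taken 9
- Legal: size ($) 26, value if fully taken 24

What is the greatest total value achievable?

45

Rank by value-to-size ratio: QA 9/5≈1.8, Marketing 6/4≈1.5, Legal 24/26≈0.923, Support 18/21≈0.857, R&D 4/14≈0.286.
QA: take in full, 5 $ for value 9 ; 37 left.
Marketing: take in full, 4 $ for value 6 ; 33 left.
Take all of Legal (26 $, value 24) ; 7 $ left.
Only 7 $ remain; take 7/21 of Support for value 18×7/21 = 6.
Total value = 45.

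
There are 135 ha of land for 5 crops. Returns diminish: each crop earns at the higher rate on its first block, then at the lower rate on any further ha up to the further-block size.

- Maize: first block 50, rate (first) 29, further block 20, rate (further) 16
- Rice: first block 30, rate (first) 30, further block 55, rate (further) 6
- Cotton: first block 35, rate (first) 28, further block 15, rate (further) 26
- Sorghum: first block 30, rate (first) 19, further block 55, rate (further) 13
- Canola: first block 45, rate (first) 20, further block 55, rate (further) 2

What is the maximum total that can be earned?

Rank every tier by rate: Rice/tier1 30 > Maize/tier1 29 > Cotton/tier1 28 > Cotton/tier2 26 > Canola/tier1 20 > Sorghum/tier1 19 > Maize/tier2 16 > Sorghum/tier2 13 > Rice/tier2 6 > Canola/tier2 2.
Rice/tier1 (30): +30 → 105 left.
Maize/tier1 (29): +50 → 55 left.
Fill Cotton tier1 block (35 at 28) → 20 left.
Fill Cotton tier2 block (15 at 26) → 5 left.
Canola/tier1: +5 of 45 at 20; pool empty.
Total = 30×30 + 29×50 + 28×35 + 26×15 + 20×5 = 3820.

3820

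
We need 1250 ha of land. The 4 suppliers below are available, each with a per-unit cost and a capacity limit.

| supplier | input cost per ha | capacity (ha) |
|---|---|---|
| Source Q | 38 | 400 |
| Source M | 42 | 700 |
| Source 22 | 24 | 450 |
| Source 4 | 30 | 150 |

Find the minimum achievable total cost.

Use suppliers in increasing cost order.
Take 450 from Source 22 at 24 — need 800 more.
Source 4 (30): use full 150 — 650 ha to go.
Take 400 from Source Q at 38 — need 250 more.
Source M (42): take the remaining 250 — done.
Cost = 450×24 + 150×30 + 400×38 + 250×42 = 41000.

41000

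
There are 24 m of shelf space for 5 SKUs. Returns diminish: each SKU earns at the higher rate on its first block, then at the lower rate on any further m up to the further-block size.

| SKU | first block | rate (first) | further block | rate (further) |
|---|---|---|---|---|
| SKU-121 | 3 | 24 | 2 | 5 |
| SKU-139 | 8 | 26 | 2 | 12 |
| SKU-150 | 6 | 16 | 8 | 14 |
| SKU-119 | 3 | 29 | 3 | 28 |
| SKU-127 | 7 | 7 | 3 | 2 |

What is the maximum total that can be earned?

561

Rank every tier by rate: SKU-119/tier1 29 > SKU-119/tier2 28 > SKU-139/tier1 26 > SKU-121/tier1 24 > SKU-150/tier1 16 > SKU-150/tier2 14 > SKU-139/tier2 12 > SKU-127/tier1 7 > SKU-121/tier2 5 > SKU-127/tier2 2.
Fill SKU-119 tier1 block (3 at 29) — 21 left.
Fill SKU-119 tier2 block (3 at 28) — 18 left.
Fill SKU-139 tier1 block (8 at 26) — 10 left.
SKU-121 tier1 at 24: fill all 3 — 7 left.
Fill SKU-150 tier1 block (6 at 16) — 1 left.
1 remain; put them into SKU-150 tier2 at 14.
Total = 29×3 + 28×3 + 26×8 + 24×3 + 16×6 + 14×1 = 561.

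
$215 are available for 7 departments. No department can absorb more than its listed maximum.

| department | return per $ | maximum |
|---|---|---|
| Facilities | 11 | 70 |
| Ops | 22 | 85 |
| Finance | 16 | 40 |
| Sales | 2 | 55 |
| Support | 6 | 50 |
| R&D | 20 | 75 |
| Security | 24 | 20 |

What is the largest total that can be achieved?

Order the departments by return per $: Security 24 > Ops 22 > R&D 20 > Finance 16 > Facilities 11 > Support 6 > Sales 2.
Security: +20 to 20 (cap) → 195 left.
Ops takes 85 to reach its cap of 85 → 110 left.
R&D: +75 to 75 (cap) → 35 left.
Finance has room for 40 but only 35 remain, so it gets 35.
Total = 22×85 + 16×35 + 20×75 + 24×20 = 4410.

4410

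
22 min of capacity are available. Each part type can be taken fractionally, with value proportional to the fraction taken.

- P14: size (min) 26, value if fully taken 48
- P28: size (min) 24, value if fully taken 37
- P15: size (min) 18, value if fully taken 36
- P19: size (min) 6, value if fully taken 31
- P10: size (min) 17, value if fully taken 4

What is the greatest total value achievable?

Rank by value-to-size ratio: P19 31/6≈5.17, P15 36/18≈2, P14 48/26≈1.85, P28 37/24≈1.54, P10 4/17≈0.235.
Take all of P19 (6 min, value 31) — 16 min left.
16 min left: a 16/18 share of P15 gives 36×16/18 = 32.
Total value = 63.

63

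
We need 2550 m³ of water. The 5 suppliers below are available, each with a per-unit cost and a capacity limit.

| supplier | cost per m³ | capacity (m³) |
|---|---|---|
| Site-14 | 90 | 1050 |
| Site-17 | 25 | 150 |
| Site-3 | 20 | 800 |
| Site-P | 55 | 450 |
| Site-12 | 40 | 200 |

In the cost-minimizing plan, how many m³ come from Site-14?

950

Fill from the cheapest supplier first.
Site-3 at 20: take all 800 m³ — 1750 still needed.
Site-17 at 25: take all 150 m³ — 1600 still needed.
Take 200 from Site-12 at 40 — need 1400 more.
Take 450 from Site-P at 55 — need 950 more.
Take 950 from Site-14 at 90 to finish.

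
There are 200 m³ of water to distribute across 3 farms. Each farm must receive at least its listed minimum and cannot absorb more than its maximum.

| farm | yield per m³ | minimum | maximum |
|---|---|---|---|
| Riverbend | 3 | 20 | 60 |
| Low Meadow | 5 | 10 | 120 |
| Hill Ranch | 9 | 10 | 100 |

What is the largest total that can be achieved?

Meeting every minimum uses 20+10+10 = 40 m³, leaving 160.
Order the farms by yield per m³: Hill Ranch 9 > Low Meadow 5 > Riverbend 3.
Give Hill Ranch 90 more to hit its cap of 100 → 70 left.
Only 70 left; Low Meadow takes them to reach 80.
Total = 3×20 + 5×80 + 9×100 = 1360.

1360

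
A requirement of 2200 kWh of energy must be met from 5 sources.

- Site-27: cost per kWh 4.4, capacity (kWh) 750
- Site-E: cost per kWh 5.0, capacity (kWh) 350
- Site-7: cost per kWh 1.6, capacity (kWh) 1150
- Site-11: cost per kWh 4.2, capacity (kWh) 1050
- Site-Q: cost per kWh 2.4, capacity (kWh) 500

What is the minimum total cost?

5350

Fill from the cheapest source first.
Site-7 (1.6): use full 1150 — 1050 kWh to go.
Take 500 from Site-Q at 2.4 — need 550 more.
Site-11 at 4.2: take 550 of its 1050 — requirement met.
Site-27, Site-E: unused.
Cost = 1150×1.6 + 500×2.4 + 550×4.2 = 5350.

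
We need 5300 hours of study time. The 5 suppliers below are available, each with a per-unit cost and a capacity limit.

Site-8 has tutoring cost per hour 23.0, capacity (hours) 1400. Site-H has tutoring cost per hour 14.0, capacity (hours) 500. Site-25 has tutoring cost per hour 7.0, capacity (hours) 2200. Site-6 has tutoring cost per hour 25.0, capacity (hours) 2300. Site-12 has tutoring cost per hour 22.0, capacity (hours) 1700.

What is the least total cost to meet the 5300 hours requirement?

Use suppliers in increasing cost order.
Site-25 (7.0): use full 2200 → 3100 hours to go.
Take 500 from Site-H at 14.0 → need 2600 more.
Site-12 (22.0): use full 1700 → 900 hours to go.
Site-8 (23.0): take the remaining 900 → done.
Site-6: unused.
Cost = 2200×7.0 + 500×14.0 + 1700×22.0 + 900×23.0 = 80500.

80500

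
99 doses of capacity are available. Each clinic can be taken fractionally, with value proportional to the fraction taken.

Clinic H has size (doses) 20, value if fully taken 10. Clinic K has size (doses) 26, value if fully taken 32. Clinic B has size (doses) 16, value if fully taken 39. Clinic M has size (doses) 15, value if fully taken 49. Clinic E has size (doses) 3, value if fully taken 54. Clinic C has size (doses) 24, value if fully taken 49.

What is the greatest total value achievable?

230.5

Sort by value density: Clinic E 54/3≈18, Clinic M 49/15≈3.27, Clinic B 39/16≈2.44, Clinic C 49/24≈2.04, Clinic K 32/26≈1.23, Clinic H 10/20≈0.5.
All 3 doses of Clinic E fit (value 54) ; 96 remain.
All 15 doses of Clinic M fit (value 49) ; 81 remain.
Clinic B: take in full, 16 doses for value 39 ; 65 left.
Take all of Clinic C (24 doses, value 49) ; 41 doses left.
Take all of Clinic K (26 doses, value 32) ; 15 doses left.
Fill the last 15 doses with part of Clinic H: 15/20 of it earns 7.5.
Total value = 230.5.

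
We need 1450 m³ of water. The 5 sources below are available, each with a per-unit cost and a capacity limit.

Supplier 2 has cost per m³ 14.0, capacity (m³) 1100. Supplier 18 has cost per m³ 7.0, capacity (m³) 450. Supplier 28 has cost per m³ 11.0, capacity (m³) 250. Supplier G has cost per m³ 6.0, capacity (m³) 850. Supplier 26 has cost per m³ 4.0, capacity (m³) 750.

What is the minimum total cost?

Fill from the cheapest source first.
Supplier 26 (4.0): use full 750 → 700 m³ to go.
Take 700 from Supplier G at 6.0 to finish.
Supplier 18, Supplier 28, Supplier 2: unused.
Cost = 750×4.0 + 700×6.0 = 7200.

7200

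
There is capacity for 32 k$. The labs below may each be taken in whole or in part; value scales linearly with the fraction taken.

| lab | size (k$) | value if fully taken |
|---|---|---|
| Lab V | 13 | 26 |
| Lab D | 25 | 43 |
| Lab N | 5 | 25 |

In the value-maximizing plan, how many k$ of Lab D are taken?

Sort by value density: Lab N 25/5≈5, Lab V 26/13≈2, Lab D 43/25≈1.72.
Lab N: take in full, 5 k$ for value 25 → 27 left.
Lab V: take in full, 13 k$ for value 26 → 14 left.
Only 14 k$ remain; take 14/25 of Lab D for value 43×14/25 = 24.08.

14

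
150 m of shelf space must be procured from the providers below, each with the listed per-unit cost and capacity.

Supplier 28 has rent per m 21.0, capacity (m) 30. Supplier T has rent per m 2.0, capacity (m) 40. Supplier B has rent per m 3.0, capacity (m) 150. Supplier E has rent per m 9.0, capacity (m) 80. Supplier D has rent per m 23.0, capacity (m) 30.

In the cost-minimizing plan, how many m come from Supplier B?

Cheapest first:
Take 40 from Supplier T at 2.0 — need 110 more.
Supplier B at 3.0: take 110 of its 150 — requirement met.
Supplier E, Supplier 28, Supplier D: unused.

110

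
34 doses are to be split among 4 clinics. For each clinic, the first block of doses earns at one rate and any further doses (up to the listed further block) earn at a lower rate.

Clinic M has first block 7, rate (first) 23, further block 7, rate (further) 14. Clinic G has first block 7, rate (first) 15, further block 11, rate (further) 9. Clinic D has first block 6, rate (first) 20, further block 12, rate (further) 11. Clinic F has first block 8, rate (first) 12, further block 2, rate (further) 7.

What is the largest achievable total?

568

Order all 8 blocks by rate: Clinic M/T1 23 > Clinic D/T1 20 > Clinic G/T1 15 > Clinic M/T2 14 > Clinic F/T1 12 > Clinic D/T2 11 > Clinic G/T2 9 > Clinic F/T2 7.
Clinic M/T1 (23): +7 ; 27 left.
Fill Clinic D T1 block (6 at 20) ; 21 left.
Clinic G T1 at 15: fill all 7 ; 14 left.
Clinic M/T2 (14): +7 ; 7 left.
Clinic F T1 at 12: only 7 left, fill 7.
Total = 23×7 + 20×6 + 15×7 + 14×7 + 12×7 = 568.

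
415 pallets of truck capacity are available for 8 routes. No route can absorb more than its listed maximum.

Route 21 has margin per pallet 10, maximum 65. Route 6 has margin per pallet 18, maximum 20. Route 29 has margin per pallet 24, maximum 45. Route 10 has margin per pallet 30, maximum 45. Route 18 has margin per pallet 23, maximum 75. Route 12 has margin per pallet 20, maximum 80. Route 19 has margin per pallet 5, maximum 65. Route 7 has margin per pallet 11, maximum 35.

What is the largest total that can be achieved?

Order the routes by margin per pallet: Route 10 30 > Route 29 24 > Route 18 23 > Route 12 20 > Route 6 18 > Route 7 11 > Route 21 10 > Route 19 5.
Give Route 10 45 to hit its cap of 45 → 370 left.
Give Route 29 45 to hit its cap of 45 → 325 left.
Give Route 18 75 to hit its cap of 75 → 250 left.
Route 12: +80 to 80 (cap) → 170 left.
Give Route 6 20 to hit its cap of 20 → 150 left.
Route 7: +35 to 35 (cap) → 115 left.
Give Route 21 65 to hit its cap of 65 → 50 left.
Route 19 has room for 65 but only 50 remain, so it gets 50.
Total = 10×65 + 18×20 + 24×45 + 30×45 + 23×75 + 20×80 + 5×50 + 11×35 = 7400.

7400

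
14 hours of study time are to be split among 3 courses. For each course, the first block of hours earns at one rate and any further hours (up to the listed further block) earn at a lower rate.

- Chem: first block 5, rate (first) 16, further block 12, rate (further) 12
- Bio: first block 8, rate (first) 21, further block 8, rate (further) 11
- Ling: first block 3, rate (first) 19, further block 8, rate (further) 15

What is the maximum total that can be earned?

273

Order all 6 blocks by rate: Bio/first 21 > Ling/first 19 > Chem/first 16 > Ling/second 15 > Chem/second 12 > Bio/second 11.
Bio first at 21: fill all 8 — 6 left.
Fill Ling first block (3 at 19) — 3 left.
Chem first at 16: only 3 left, fill 3.
Total = 21×8 + 19×3 + 16×3 = 273.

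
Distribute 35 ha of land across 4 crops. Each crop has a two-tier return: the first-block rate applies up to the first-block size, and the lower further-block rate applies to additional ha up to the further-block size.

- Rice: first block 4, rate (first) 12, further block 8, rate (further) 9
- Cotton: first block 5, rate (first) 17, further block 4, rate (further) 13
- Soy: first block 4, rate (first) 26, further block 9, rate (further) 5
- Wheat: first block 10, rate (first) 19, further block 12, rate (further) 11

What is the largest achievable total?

567

Rank every tier by rate: Soy/T1 26 > Wheat/T1 19 > Cotton/T1 17 > Cotton/T2 13 > Rice/T1 12 > Wheat/T2 11 > Rice/T2 9 > Soy/T2 5.
Fill Soy T1 block (4 at 26) — 31 left.
Fill Wheat T1 block (10 at 19) — 21 left.
Cotton T1 at 17: fill all 5 — 16 left.
Cotton/T2 (13): +4 — 12 left.
Rice T1 at 12: fill all 4 — 8 left.
Wheat/T2: +8 of 12 at 11; pool empty.
Total = 26×4 + 19×10 + 17×5 + 13×4 + 12×4 + 11×8 = 567.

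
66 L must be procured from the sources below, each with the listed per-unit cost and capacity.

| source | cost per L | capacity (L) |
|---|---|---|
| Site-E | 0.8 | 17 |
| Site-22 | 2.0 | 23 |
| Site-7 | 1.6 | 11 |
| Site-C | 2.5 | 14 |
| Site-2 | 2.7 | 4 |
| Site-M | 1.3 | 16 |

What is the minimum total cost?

96

Cheapest first:
Site-E at 0.8: take all 17 L ; 49 still needed.
Site-M (1.3): use full 16 ; 33 L to go.
Site-7 (1.6): use full 11 ; 22 L to go.
Take 22 from Site-22 at 2.0 to finish.
Site-C, Site-2: unused.
Cost = 17×0.8 + 16×1.3 + 11×1.6 + 22×2.0 = 96.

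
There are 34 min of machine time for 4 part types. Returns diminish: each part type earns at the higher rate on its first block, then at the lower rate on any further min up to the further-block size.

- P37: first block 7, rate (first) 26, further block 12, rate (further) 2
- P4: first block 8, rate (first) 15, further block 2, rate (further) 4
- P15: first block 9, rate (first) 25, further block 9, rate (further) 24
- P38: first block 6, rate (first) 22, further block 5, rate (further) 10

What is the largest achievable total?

800

Treat each block as its own option and order by rate: P37/tier1 26 > P15/tier1 25 > P15/tier2 24 > P38/tier1 22 > P4/tier1 15 > P38/tier2 10 > P4/tier2 4 > P37/tier2 2.
Fill P37 tier1 block (7 at 26) ; 27 left.
Fill P15 tier1 block (9 at 25) ; 18 left.
Fill P15 tier2 block (9 at 24) ; 9 left.
P38 tier1 at 22: fill all 6 ; 3 left.
P4 tier1 at 15: only 3 left, fill 3.
Total = 26×7 + 25×9 + 24×9 + 22×6 + 15×3 = 800.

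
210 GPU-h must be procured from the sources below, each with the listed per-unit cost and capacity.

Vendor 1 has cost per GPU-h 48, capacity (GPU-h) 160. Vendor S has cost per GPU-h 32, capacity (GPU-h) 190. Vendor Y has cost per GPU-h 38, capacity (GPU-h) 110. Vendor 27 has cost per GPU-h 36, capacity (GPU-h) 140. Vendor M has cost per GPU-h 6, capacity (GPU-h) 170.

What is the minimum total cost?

Use sources in increasing cost order.
Take 170 from Vendor M at 6 — need 40 more.
Vendor S (32): take the remaining 40 — done.
Vendor 27, Vendor Y, Vendor 1: unused.
Cost = 170×6 + 40×32 = 2300.

2300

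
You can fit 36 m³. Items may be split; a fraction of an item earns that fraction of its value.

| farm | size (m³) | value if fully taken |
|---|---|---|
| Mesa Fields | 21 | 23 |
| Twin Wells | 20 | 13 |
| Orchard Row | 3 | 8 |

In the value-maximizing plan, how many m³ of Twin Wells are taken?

12

Sort by value density: Orchard Row 8/3≈2.67, Mesa Fields 23/21≈1.1, Twin Wells 13/20≈0.65.
Orchard Row: take in full, 3 m³ for value 8 ; 33 left.
Mesa Fields: take in full, 21 m³ for value 23 ; 12 left.
12 m³ left: a 12/20 share of Twin Wells gives 13×12/20 = 7.8.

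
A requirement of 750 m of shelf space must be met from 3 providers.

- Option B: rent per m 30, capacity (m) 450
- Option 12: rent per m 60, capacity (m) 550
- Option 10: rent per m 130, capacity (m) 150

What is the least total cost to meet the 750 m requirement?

31500

Use providers in increasing cost order.
Option B (30): use full 450 → 300 m to go.
Option 12 (60): take the remaining 300 → done.
Option 10: unused.
Cost = 450×30 + 300×60 = 31500.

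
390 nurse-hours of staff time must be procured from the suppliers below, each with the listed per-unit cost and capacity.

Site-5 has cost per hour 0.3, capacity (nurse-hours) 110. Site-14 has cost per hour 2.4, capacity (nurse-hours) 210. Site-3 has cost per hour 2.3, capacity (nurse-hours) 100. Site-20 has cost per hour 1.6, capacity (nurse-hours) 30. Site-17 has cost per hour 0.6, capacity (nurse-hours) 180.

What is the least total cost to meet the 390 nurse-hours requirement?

Fill from the cheapest supplier first.
Take 110 from Site-5 at 0.3 — need 280 more.
Site-17 (0.6): use full 180 — 100 nurse-hours to go.
Take 30 from Site-20 at 1.6 — need 70 more.
Site-3 (2.3): take the remaining 70 — done.
Site-14: unused.
Cost = 110×0.3 + 180×0.6 + 30×1.6 + 70×2.3 = 350.

350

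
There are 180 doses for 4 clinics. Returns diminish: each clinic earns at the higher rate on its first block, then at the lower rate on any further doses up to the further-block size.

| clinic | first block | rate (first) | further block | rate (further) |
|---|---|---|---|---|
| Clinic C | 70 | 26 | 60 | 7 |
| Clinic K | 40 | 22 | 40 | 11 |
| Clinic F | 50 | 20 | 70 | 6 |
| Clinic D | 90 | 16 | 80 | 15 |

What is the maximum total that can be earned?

4020

Rank every tier by rate: Clinic C/T1 26 > Clinic K/T1 22 > Clinic F/T1 20 > Clinic D/T1 16 > Clinic D/T2 15 > Clinic K/T2 11 > Clinic C/T2 7 > Clinic F/T2 6.
Clinic C/T1 (26): +70 ; 110 left.
Fill Clinic K T1 block (40 at 22) ; 70 left.
Fill Clinic F T1 block (50 at 20) ; 20 left.
20 remain; put them into Clinic D T1 at 16.
Total = 26×70 + 22×40 + 20×50 + 16×20 = 4020.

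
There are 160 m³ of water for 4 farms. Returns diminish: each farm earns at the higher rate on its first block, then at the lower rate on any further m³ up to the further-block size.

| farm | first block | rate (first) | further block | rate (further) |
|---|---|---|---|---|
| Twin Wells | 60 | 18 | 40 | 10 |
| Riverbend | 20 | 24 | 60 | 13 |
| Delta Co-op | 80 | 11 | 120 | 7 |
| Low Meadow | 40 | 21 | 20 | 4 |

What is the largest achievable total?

Treat each block as its own option and order by rate: Riverbend/tier1 24 > Low Meadow/tier1 21 > Twin Wells/tier1 18 > Riverbend/tier2 13 > Delta Co-op/tier1 11 > Twin Wells/tier2 10 > Delta Co-op/tier2 7 > Low Meadow/tier2 4.
Riverbend/tier1 (24): +20 ; 140 left.
Low Meadow/tier1 (21): +40 ; 100 left.
Fill Twin Wells tier1 block (60 at 18) ; 40 left.
Riverbend/tier2: +40 of 60 at 13; pool empty.
Total = 24×20 + 21×40 + 18×60 + 13×40 = 2920.

2920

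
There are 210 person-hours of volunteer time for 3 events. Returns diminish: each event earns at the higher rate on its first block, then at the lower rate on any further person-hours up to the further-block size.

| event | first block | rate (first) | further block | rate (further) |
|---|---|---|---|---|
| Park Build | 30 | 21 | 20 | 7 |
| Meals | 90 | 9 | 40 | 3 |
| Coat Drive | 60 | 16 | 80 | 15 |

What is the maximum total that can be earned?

Treat each block as its own option and order by rate: Park Build/T1 21 > Coat Drive/T1 16 > Coat Drive/T2 15 > Meals/T1 9 > Park Build/T2 7 > Meals/T2 3.
Park Build/T1 (21): +30 ; 180 left.
Fill Coat Drive T1 block (60 at 16) ; 120 left.
Coat Drive T2 at 15: fill all 80 ; 40 left.
Meals T1 at 9: only 40 left, fill 40.
Total = 21×30 + 16×60 + 15×80 + 9×40 = 3150.

3150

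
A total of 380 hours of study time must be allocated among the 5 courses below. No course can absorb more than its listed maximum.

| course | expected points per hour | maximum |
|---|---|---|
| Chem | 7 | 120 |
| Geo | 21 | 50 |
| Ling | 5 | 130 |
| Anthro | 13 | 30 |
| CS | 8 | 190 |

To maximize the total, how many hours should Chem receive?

110

Highest expected points per hour first: Geo 21 > Anthro 13 > CS 8 > Chem 7 > Ling 5.
Geo: +50 to 50 (cap) ; 330 left.
Give Anthro 30 to hit its cap of 30 ; 300 left.
CS: +190 to 190 (cap) ; 110 left.
Chem has room for 120 but only 110 remain, so it gets 110.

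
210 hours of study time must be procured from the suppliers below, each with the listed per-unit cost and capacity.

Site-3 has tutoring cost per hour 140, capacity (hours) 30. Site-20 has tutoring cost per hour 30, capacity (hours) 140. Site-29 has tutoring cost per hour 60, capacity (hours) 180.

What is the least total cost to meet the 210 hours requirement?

Fill from the cheapest supplier first.
Take 140 from Site-20 at 30 → need 70 more.
Site-29 at 60: take 70 of its 180 → requirement met.
Site-3: unused.
Cost = 140×30 + 70×60 = 8400.

8400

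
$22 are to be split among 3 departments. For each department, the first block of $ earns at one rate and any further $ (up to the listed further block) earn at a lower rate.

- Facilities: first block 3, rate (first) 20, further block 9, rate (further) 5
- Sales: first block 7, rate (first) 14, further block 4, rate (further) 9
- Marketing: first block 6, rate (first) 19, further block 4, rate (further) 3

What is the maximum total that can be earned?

318

Treat each block as its own option and order by rate: Facilities/tier1 20 > Marketing/tier1 19 > Sales/tier1 14 > Sales/tier2 9 > Facilities/tier2 5 > Marketing/tier2 3.
Fill Facilities tier1 block (3 at 20) — 19 left.
Fill Marketing tier1 block (6 at 19) — 13 left.
Sales tier1 at 14: fill all 7 — 6 left.
Sales tier2 at 9: fill all 4 — 2 left.
2 remain; put them into Facilities tier2 at 5.
Total = 20×3 + 19×6 + 14×7 + 9×4 + 5×2 = 318.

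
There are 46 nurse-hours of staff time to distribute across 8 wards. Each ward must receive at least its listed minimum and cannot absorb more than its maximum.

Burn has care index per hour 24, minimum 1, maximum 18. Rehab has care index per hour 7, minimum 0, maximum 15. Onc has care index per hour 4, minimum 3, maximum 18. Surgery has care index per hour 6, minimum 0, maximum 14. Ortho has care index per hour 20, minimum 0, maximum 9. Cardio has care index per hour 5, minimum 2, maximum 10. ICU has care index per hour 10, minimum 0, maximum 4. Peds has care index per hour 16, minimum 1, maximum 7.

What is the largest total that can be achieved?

Meeting every minimum uses 1+0+3+0+0+2+0+1 = 7 nurse-hours, leaving 39.
Rank by care index per hour: Burn 24 > Ortho 20 > Peds 16 > ICU 10 > Rehab 7 > Surgery 6 > Cardio 5 > Onc 4.
Burn takes 17 more to reach its cap of 18 ; 22 left.
Ortho: +9 to 9 (cap) ; 13 left.
Peds: +6 to 7 (cap) ; 7 left.
Give ICU 4 more to hit its cap of 4 ; 3 left.
Only 3 left; Rehab takes them to reach 3.
Total = 24×18 + 7×3 + 4×3 + 20×9 + 5×2 + 10×4 + 16×7 = 807.

807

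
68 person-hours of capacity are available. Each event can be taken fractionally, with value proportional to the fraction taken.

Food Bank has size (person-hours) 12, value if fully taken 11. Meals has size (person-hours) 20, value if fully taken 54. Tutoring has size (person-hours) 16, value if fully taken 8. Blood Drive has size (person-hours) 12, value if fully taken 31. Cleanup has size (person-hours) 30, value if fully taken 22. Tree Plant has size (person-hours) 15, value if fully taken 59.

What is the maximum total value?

Rank by value-to-size ratio: Tree Plant 59/15≈3.93, Meals 54/20≈2.7, Blood Drive 31/12≈2.58, Food Bank 11/12≈0.917, Cleanup 22/30≈0.733, Tutoring 8/16≈0.5.
Take all of Tree Plant (15 person-hours, value 59) ; 53 person-hours left.
Take all of Meals (20 person-hours, value 54) ; 33 person-hours left.
Blood Drive: take in full, 12 person-hours for value 31 ; 21 left.
Take all of Food Bank (12 person-hours, value 11) ; 9 person-hours left.
Only 9 person-hours remain; take 9/30 of Cleanup for value 22×9/30 = 6.6.
Total value = 161.6.

161.6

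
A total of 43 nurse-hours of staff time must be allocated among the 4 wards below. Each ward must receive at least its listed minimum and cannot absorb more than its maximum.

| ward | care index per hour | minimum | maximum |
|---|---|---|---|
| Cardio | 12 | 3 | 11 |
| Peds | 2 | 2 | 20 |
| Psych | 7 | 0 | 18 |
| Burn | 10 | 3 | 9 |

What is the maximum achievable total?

358

Meeting every minimum uses 3+2+0+3 = 8 nurse-hours, leaving 35.
Rank by care index per hour: Cardio 12 > Burn 10 > Psych 7 > Peds 2.
Cardio takes 8 more to reach its cap of 11 → 27 left.
Burn takes 6 more to reach its cap of 9 → 21 left.
Give Psych 18 more to hit its cap of 18 → 3 left.
Only 3 left; Peds takes them to reach 5.
Total = 12×11 + 2×5 + 7×18 + 10×9 = 358.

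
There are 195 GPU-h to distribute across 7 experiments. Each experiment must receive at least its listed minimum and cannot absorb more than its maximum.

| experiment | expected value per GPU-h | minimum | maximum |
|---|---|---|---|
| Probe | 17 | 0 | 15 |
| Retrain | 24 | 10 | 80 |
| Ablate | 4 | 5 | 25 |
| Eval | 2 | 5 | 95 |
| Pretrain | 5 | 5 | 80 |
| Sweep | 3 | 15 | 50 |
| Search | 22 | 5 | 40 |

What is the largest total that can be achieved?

Meeting every minimum uses 0+10+5+5+5+15+5 = 45 GPU-h, leaving 150.
Order the experiments by expected value per GPU-h: Retrain 24 > Search 22 > Probe 17 > Pretrain 5 > Ablate 4 > Sweep 3 > Eval 2.
Give Retrain 70 more to hit its cap of 80 — 80 left.
Search takes 35 more to reach its cap of 40 — 45 left.
Give Probe 15 more to hit its cap of 15 — 30 left.
Only 30 left; Pretrain takes them to reach 35.
Total = 17×15 + 24×80 + 4×5 + 2×5 + 5×35 + 3×15 + 22×40 = 3305.

3305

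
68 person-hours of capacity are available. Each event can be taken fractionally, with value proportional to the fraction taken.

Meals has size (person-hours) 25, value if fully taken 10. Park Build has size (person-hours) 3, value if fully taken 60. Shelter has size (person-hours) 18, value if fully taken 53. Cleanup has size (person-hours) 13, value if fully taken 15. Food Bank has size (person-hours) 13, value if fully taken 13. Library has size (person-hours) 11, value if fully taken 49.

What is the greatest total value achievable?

Best value per unit of size first: Park Build 60/3≈20, Library 49/11≈4.45, Shelter 53/18≈2.94, Cleanup 15/13≈1.15, Food Bank 13/13≈1, Meals 10/25≈0.4.
Take all of Park Build (3 person-hours, value 60) ; 65 person-hours left.
Library: take in full, 11 person-hours for value 49 ; 54 left.
Shelter: take in full, 18 person-hours for value 53 ; 36 left.
All 13 person-hours of Cleanup fit (value 15) ; 23 remain.
All 13 person-hours of Food Bank fit (value 13) ; 10 remain.
Only 10 person-hours remain; take 10/25 of Meals for value 10×10/25 = 4.
Total value = 194.

194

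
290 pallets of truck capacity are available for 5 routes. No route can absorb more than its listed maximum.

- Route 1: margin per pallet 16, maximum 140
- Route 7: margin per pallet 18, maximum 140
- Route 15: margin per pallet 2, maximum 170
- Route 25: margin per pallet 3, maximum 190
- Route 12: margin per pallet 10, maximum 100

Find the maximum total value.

Order the routes by margin per pallet: Route 7 18 > Route 1 16 > Route 12 10 > Route 25 3 > Route 15 2.
Give Route 7 140 to hit its cap of 140 → 150 left.
Route 1 takes 140 to reach its cap of 140 → 10 left.
Only 10 left; Route 12 takes them to reach 10.
Total = 16×140 + 18×140 + 10×10 = 4860.

4860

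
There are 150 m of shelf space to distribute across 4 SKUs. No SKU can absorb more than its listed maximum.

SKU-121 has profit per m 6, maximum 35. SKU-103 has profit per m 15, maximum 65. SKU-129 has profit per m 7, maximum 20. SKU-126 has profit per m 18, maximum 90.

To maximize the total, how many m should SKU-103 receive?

Highest profit per m first: SKU-126 18 > SKU-103 15 > SKU-129 7 > SKU-121 6.
SKU-126 takes 90 to reach its cap of 90 ; 60 left.
SKU-103: +60 (room for 65) → 60. Pool exhausted.

60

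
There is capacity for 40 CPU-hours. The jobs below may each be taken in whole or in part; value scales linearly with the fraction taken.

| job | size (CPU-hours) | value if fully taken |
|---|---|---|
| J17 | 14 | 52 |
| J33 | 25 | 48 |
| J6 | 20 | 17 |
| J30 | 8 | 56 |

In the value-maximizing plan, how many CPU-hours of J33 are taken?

Sort by value density: J30 56/8≈7, J17 52/14≈3.71, J33 48/25≈1.92, J6 17/20≈0.85.
Take all of J30 (8 CPU-hours, value 56) → 32 CPU-hours left.
J17: take in full, 14 CPU-hours for value 52 → 18 left.
Only 18 CPU-hours remain; take 18/25 of J33 for value 48×18/25 = 34.56.

18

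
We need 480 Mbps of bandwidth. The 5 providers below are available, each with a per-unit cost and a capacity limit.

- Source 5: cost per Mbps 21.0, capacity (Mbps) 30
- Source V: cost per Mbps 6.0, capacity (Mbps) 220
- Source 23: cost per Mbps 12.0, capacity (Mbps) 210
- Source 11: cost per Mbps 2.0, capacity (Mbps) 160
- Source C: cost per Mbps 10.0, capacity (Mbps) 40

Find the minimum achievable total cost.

2760

Fill from the cheapest provider first.
Source 11 (2.0): use full 160 — 320 Mbps to go.
Take 220 from Source V at 6.0 — need 100 more.
Source C at 10.0: take all 40 Mbps — 60 still needed.
Source 23 at 12.0: take 60 of its 210 — requirement met.
Source 5: unused.
Cost = 160×2.0 + 220×6.0 + 40×10.0 + 60×12.0 = 2760.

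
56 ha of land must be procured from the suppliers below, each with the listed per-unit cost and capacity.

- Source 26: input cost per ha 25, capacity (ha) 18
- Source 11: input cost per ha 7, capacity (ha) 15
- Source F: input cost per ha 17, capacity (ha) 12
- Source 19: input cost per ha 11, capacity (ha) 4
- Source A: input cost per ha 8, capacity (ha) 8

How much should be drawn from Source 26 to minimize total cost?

17

Use suppliers in increasing cost order.
Take 15 from Source 11 at 7 → need 41 more.
Take 8 from Source A at 8 → need 33 more.
Take 4 from Source 19 at 11 → need 29 more.
Take 12 from Source F at 17 → need 17 more.
Source 26 (25): take the remaining 17 → done.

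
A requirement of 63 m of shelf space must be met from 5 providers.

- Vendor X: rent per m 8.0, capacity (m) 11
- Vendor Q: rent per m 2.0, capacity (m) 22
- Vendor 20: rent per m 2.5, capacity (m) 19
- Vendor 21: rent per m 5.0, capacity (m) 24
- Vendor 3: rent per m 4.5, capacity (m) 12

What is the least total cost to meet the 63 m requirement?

Cheapest first:
Vendor Q at 2.0: take all 22 m → 41 still needed.
Take 19 from Vendor 20 at 2.5 → need 22 more.
Vendor 3 (4.5): use full 12 → 10 m to go.
Vendor 21 (5.0): take the remaining 10 → done.
Vendor X: unused.
Cost = 22×2.0 + 19×2.5 + 12×4.5 + 10×5.0 = 195.5.

195.5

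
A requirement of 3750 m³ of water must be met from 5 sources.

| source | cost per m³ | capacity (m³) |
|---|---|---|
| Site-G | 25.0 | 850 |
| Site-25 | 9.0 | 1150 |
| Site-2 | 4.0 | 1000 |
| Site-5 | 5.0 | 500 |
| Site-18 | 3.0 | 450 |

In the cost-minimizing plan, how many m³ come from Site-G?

650

Cheapest first:
Take 450 from Site-18 at 3.0 — need 3300 more.
Site-2 at 4.0: take all 1000 m³ — 2300 still needed.
Take 500 from Site-5 at 5.0 — need 1800 more.
Site-25 at 9.0: take all 1150 m³ — 650 still needed.
Site-G (25.0): take the remaining 650 — done.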